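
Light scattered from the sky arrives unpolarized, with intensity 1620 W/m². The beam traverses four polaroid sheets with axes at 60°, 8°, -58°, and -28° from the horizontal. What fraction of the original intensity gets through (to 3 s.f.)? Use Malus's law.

I/I₀ ≈ 0.0235

Unpolarized light through the first polarizer → I₁ = 1620 W/m²/2 = 810 W/m², polarized at 60°.
I₂ = I₁ · cos²(52°) = 810 · 0.379 = 307 W/m².
I₃ = I₂ · cos²(66°) = 307 · 0.1654 = 50.79 W/m².
I₄ = I₃ · cos²(30°) = 50.79 · 0.75 = 38.09 W/m².
Transmitted fraction = 0.02351.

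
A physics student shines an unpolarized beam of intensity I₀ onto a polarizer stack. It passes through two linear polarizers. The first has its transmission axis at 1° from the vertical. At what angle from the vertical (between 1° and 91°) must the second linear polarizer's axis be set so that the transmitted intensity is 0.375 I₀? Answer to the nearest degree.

θ ≈ 31°

Unpolarized light through the first polarizer → I₁ = ½ I₀, now polarized at 1°.
Need I₂/I₀ = 0.375, so cos²(θ − 1°) = 0.375 / 0.5 = 0.75.
θ − 1° = arccos(√0.75) = 30.0°, giving θ ≈ 1 + 30.0 = 31.0°.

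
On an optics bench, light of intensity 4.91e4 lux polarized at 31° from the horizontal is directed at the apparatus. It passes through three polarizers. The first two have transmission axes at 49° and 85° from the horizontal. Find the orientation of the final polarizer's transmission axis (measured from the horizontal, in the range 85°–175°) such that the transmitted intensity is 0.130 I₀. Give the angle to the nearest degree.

θ ≈ 147°

By Malus's law, I₁ = I₀ cos²(49° − 31°) = I₀ cos²(18°) = 0.9045 I₀.
I₂ = I₁ cos²(85° − 49°) = 0.9045 I₀ · cos²(36°) = 0.592 I₀.
Need I₃/I₀ = 0.13, so cos²(θ − 85°) = 0.13 / 0.592 = 0.2196.
θ − 85° = arccos(√0.2196) = 62.1°, giving θ ≈ 85 + 62.1 = 147.1°.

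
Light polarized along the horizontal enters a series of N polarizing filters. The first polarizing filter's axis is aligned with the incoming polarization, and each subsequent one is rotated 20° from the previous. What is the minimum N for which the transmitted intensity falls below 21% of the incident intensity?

N = 14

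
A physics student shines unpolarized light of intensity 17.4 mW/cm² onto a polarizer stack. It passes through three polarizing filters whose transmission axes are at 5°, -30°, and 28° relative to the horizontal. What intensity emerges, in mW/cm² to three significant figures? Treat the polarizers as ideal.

Unpolarized light through the first polarizer → I₁ = 17.4 mW/cm²/2 = 8.7 mW/cm², polarized at 5°.
I₂ = I₁ · cos²(35°) = 8.7 · 0.671 = 5.838 mW/cm².
I₃ = I₂ · cos²(58°) = 5.838 · 0.2808 = 1.639 mW/cm².

I ≈ 1.64 mW/cm²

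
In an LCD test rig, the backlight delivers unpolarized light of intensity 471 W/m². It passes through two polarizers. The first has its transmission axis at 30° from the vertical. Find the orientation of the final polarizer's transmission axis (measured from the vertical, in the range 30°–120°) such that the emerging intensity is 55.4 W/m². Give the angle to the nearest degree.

Unpolarized light through the first polarizer → I₁ = ½ I₀, now polarized at 30°.
Target fraction: 55.4 / 471 W/m² = 0.1176 of I₀.
Need I₂/I₀ = 0.1176, so cos²(θ − 30°) = 0.1176 / 0.5 = 0.2352.
θ − 30° = arccos(√0.2352) = 61.0°, giving θ ≈ 30 + 61.0 = 91.0°.

θ ≈ 91°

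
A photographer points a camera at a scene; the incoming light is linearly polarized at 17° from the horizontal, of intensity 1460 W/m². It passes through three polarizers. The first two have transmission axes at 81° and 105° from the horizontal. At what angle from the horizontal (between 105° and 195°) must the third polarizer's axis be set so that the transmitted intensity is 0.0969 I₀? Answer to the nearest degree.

I₁ = I₀ cos²(81° − 17°) = I₀ cos²(64°) = 0.1922 I₀.
I₂ = I₁ cos²(105° − 81°) = 0.1922 I₀ · cos²(24°) = 0.1604 I₀.
Need I₃/I₀ = 0.0969, so cos²(θ − 105°) = 0.0969 / 0.1604 = 0.6042.
θ − 105° = arccos(√0.6042) = 39.0°, giving θ ≈ 105 + 39.0 = 144.0°.

θ ≈ 144°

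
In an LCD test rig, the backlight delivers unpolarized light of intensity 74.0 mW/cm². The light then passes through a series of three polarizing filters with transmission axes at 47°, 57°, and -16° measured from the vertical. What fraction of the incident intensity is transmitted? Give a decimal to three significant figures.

Unpolarized light through the first polarizer → I₁ = 74.0 mW/cm²/2 = 37 mW/cm², polarized at 47°.
I₂ = I₁ · cos²(10°) = 37 · 0.9698 = 35.88 mW/cm².
I₃ = I₂ · cos²(73°) = 35.88 · 0.08548 = 3.067 mW/cm².
Transmitted fraction = 0.04145.

I/I₀ ≈ 0.0415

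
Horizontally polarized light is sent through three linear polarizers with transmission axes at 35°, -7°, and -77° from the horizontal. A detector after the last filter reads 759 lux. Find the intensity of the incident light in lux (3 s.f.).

By Malus's law, I₁ = I₀ cos²(35° − 0°) = I₀ cos²(35°) = 0.671 I₀.
I₂ = I₁ cos²(-7° − 35°) = 0.671 I₀ · cos²(42°) = 0.3706 I₀.
I₃ = I₂ cos²(-77° + 7°) = 0.3706 I₀ · cos²(70°) = 0.04335 I₀.
So 759 lux = 0.04335 I₀, giving I₀ = 759/0.04335 = 1.751e+04 lux.

I₀ ≈ 1.75e4 lux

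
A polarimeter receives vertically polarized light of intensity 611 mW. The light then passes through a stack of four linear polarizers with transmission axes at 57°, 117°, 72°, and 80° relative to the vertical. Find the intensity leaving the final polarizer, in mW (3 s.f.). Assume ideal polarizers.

I ≈ 22.2 mW

I₁ = 611 mW · cos²(57°) = 181.2 mW.
I₂ = I₁ · cos²(60°) = 181.2 · 0.25 = 45.31 mW.
I₃ = I₂ · cos²(45°) = 45.31 · 0.5 = 22.66 mW.
I₄ = I₃ · cos²(8°) = 22.66 · 0.9806 = 22.22 mW.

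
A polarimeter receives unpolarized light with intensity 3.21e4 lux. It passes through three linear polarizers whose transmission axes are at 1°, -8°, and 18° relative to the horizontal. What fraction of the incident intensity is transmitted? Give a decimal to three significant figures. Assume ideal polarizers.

I/I₀ ≈ 0.394

Unpolarized light through the first polarizer → I₁ = 3.21e4 lux/2 = 1.605e+04 lux, polarized at 1°.
I₂ = I₁ · cos²(9°) = 1.605e+04 · 0.9755 = 1.566e+04 lux.
I₃ = I₂ · cos²(26°) = 1.566e+04 · 0.8078 = 1.265e+04 lux.
Transmitted fraction = 0.394.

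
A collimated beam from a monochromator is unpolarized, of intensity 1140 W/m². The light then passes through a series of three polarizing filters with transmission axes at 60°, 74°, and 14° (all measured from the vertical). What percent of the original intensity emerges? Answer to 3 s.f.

≈ 11.8%

Unpolarized light through the first polarizer → I₁ = 1140 W/m²/2 = 570 W/m², polarized at 60°.
I₂ = I₁ · cos²(14°) = 570 · 0.9415 = 536.6 W/m².
I₃ = I₂ · cos²(60°) = 536.6 · 0.25 = 134.2 W/m².
That is 11.77% of the incident intensity.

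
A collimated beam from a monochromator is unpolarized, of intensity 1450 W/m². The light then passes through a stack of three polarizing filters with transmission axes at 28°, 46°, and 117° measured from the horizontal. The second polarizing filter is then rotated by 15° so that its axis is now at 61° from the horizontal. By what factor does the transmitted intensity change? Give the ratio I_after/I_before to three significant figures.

Before rotation:
Unpolarized light through the first polarizer → I₁ = ½ I₀, now polarized at 28°.
I₂ = I₁ cos²(46° − 28°) = 0.5 I₀ · cos²(18°) = 0.4523 I₀.
I₃ = I₂ cos²(117° − 46°) = 0.4523 I₀ · cos²(71°) = 0.04794 I₀.
After rotation:
Unpolarized light through the first polarizer → I₁ = ½ I₀, now polarized at 28°.
I₂ = I₁ cos²(61° − 28°) = 0.5 I₀ · cos²(33°) = 0.3517 I₀.
I₃ = I₂ cos²(117° − 61°) = 0.3517 I₀ · cos²(56°) = 0.11 I₀.
Ratio = 0.11 / 0.04794 = 2.294.

I_new/I_old ≈ 2.29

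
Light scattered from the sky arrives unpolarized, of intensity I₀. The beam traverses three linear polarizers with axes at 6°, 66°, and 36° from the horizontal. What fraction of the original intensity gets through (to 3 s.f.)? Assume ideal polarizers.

Unpolarized light through the first polarizer → I₁ = ½ I₀, now polarized at 6°.
I₂ = I₁ cos²(66° − 6°) = 0.5 I₀ · cos²(60°) = 0.125 I₀.
I₃ = I₂ cos²(36° − 66°) = 0.125 I₀ · cos²(30°) = 0.09375 I₀.
Transmitted fraction = 0.09375.

≈ 0.0938 I₀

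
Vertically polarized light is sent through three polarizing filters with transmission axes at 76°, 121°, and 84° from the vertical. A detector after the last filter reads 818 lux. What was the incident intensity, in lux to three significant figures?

By Malus's law, I₁ = I₀ cos²(76° − 0°) = I₀ cos²(76°) = 0.05853 I₀.
I₂ = I₁ cos²(121° − 76°) = 0.05853 I₀ · cos²(45°) = 0.02926 I₀.
I₃ = I₂ cos²(84° − 121°) = 0.02926 I₀ · cos²(37°) = 0.01866 I₀.
So 818 lux = 0.01866 I₀, giving I₀ = 818/0.01866 = 4.383e+04 lux.

I₀ ≈ 4.38e4 lux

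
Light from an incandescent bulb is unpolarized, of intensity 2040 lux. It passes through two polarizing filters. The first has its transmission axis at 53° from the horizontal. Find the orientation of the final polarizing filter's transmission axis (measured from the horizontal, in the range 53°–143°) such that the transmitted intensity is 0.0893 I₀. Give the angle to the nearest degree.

θ ≈ 118°

Unpolarized light through the first polarizer → I₁ = ½ I₀, now polarized at 53°.
Need I₂/I₀ = 0.0893, so cos²(θ − 53°) = 0.0893 / 0.5 = 0.1786.
θ − 53° = arccos(√0.1786) = 65.0°, giving θ ≈ 53 + 65.0 = 118.0°.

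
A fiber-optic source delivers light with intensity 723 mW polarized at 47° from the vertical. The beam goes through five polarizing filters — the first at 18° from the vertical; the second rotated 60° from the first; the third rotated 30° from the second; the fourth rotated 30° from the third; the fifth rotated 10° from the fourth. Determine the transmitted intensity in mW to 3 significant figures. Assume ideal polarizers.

I ≈ 75.4 mW

I₁ = 723 mW · cos²(29°) = 553.1 mW.
I₂ = I₁ · cos²(60°) = 553.1 · 0.25 = 138.3 mW.
I₃ = I₂ · cos²(30°) = 138.3 · 0.75 = 103.7 mW.
I₄ = I₃ · cos²(30°) = 103.7 · 0.75 = 77.77 mW.
I₅ = I₄ · cos²(10°) = 77.77 · 0.9698 = 75.43 mW.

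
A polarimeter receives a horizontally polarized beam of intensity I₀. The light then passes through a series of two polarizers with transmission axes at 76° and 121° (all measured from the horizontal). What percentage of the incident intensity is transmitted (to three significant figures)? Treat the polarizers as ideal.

By Malus's law, I₁ = I₀ cos²(76° − 0°) = I₀ cos²(76°) = 0.05853 I₀.
I₂ = I₁ cos²(121° − 76°) = 0.05853 I₀ · cos²(45°) = 0.02926 I₀.
That is 2.926% of the incident intensity.

≈ 2.93%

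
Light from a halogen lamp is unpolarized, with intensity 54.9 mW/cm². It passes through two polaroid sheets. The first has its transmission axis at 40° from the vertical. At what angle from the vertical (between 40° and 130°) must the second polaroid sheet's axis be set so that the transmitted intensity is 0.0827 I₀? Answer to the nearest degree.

θ ≈ 106°

Unpolarized light through the first polarizer → I₁ = ½ I₀, now polarized at 40°.
Need I₂/I₀ = 0.0827, so cos²(θ − 40°) = 0.0827 / 0.5 = 0.1654.
θ − 40° = arccos(√0.1654) = 66.0°, giving θ ≈ 40 + 66.0 = 106.0°.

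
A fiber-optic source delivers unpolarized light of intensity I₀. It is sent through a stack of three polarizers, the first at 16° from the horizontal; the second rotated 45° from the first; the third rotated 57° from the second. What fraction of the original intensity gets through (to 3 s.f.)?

Unpolarized light through the first polarizer → I₁ = ½ I₀, now polarized at 16°.
I₂ = I₁ cos²(45°) = 0.5 · 0.5 I₀ = 0.25 I₀.
I₃ = I₂ cos²(57°) = 0.25 · 0.2966 I₀ = 0.07416 I₀.
Transmitted fraction = 0.07416.

≈ 0.0742 I₀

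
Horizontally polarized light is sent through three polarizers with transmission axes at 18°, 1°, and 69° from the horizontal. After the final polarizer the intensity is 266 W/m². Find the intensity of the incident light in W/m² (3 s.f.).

I₀ ≈ 2290 W/m²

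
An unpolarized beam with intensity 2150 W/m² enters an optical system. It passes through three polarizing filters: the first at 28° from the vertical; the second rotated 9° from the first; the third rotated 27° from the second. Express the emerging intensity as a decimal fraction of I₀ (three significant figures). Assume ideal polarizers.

I/I₀ ≈ 0.387

Unpolarized light through the first polarizer → I₁ = 2150 W/m²/2 = 1075 W/m², polarized at 28°.
I₂ = I₁ · cos²(9°) = 1075 · 0.9755 = 1049 W/m².
I₃ = I₂ · cos²(27°) = 1049 · 0.7939 = 832.5 W/m².
Transmitted fraction = 0.3872.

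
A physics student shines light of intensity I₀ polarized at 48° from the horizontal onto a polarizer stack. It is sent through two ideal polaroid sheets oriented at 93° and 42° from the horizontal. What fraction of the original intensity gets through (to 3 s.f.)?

≈ 0.198 I₀

I₁ = I₀ cos²(93° − 48°) = I₀ cos²(45°) = 0.5 I₀.
I₂ = I₁ cos²(42° − 93°) = 0.5 I₀ · cos²(51°) = 0.198 I₀.
Transmitted fraction = 0.198.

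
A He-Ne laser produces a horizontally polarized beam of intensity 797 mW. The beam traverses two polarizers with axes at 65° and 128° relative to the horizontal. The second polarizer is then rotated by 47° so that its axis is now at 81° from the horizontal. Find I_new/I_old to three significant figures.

Before rotation:
I₁ = I₀ cos²(65° − 0°) = I₀ cos²(65°) = 0.1786 I₀.
I₂ = I₁ cos²(128° − 65°) = 0.1786 I₀ · cos²(63°) = 0.03681 I₀.
After rotation:
I₁ = I₀ cos²(65° − 0°) = I₀ cos²(65°) = 0.1786 I₀.
I₂ = I₁ cos²(81° − 65°) = 0.1786 I₀ · cos²(16°) = 0.165 I₀.
Ratio = 0.165 / 0.03681 = 4.483.

I_new/I_old ≈ 4.48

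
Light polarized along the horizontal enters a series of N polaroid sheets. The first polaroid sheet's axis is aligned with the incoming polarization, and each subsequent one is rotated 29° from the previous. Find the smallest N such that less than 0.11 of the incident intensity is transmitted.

First polarizer is aligned with the polarization: full transmission.
Each further stage multiplies by cos²(29°) = 0.765.
After N polarizers: T = 0.765^(N−1). Require T < 0.11 ⇒ N−1 > ln(0.11)/ln(0.765) = 8.24, so N−1 ≥ 9 and N = 10.
Check: N=10 gives T = 0.08969 < 0.11; N=9 gives T = 0.1172.

N = 10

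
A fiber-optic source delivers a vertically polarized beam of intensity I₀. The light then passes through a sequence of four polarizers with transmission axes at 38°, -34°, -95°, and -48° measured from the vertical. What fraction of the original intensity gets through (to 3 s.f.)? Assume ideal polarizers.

≈ 0.00648 I₀

By Malus's law, I₁ = I₀ cos²(38° − 0°) = I₀ cos²(38°) = 0.621 I₀.
I₂ = I₁ cos²(-34° − 38°) = 0.621 I₀ · cos²(72°) = 0.0593 I₀.
I₃ = I₂ cos²(-95° + 34°) = 0.0593 I₀ · cos²(61°) = 0.01394 I₀.
I₄ = I₃ cos²(-48° + 95°) = 0.01394 I₀ · cos²(47°) = 0.006482 I₀.
Transmitted fraction = 0.006482.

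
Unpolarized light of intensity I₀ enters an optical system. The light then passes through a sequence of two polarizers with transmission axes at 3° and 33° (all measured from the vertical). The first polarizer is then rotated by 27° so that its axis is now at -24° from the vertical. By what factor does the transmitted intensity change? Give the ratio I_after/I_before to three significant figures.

I_new/I_old ≈ 0.396

Before rotation:
Unpolarized light through the first polarizer → I₁ = ½ I₀, now polarized at 3°.
I₂ = I₁ cos²(33° − 3°) = 0.5 I₀ · cos²(30°) = 0.375 I₀.
After rotation:
Unpolarized light through the first polarizer → I₁ = ½ I₀, now polarized at -24°.
I₂ = I₁ cos²(33° + 24°) = 0.5 I₀ · cos²(57°) = 0.1483 I₀.
Ratio = 0.1483 / 0.375 = 0.3955.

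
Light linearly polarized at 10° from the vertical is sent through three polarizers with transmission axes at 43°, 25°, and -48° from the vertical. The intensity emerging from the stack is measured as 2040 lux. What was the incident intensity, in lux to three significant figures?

I₀ ≈ 3.75e4 lux

By Malus's law, I₁ = I₀ cos²(43° − 10°) = I₀ cos²(33°) = 0.7034 I₀.
I₂ = I₁ cos²(25° − 43°) = 0.7034 I₀ · cos²(18°) = 0.6362 I₀.
I₃ = I₂ cos²(-48° − 25°) = 0.6362 I₀ · cos²(73°) = 0.05438 I₀.
So 2040 lux = 0.05438 I₀, giving I₀ = 2040/0.05438 = 3.751e+04 lux.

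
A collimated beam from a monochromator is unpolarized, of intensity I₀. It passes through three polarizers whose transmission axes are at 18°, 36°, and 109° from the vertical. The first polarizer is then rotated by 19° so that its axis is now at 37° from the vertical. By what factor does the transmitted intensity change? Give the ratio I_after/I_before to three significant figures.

Before rotation:
Unpolarized light through the first polarizer → I₁ = ½ I₀, now polarized at 18°.
I₂ = I₁ cos²(36° − 18°) = 0.5 I₀ · cos²(18°) = 0.4523 I₀.
I₃ = I₂ cos²(109° − 36°) = 0.4523 I₀ · cos²(73°) = 0.03866 I₀.
After rotation:
Unpolarized light through the first polarizer → I₁ = ½ I₀, now polarized at 37°.
I₂ = I₁ cos²(36° − 37°) = 0.5 I₀ · cos²(1°) = 0.4998 I₀.
I₃ = I₂ cos²(109° − 36°) = 0.4998 I₀ · cos²(73°) = 0.04273 I₀.
Ratio = 0.04273 / 0.03866 = 1.105.

I_new/I_old ≈ 1.11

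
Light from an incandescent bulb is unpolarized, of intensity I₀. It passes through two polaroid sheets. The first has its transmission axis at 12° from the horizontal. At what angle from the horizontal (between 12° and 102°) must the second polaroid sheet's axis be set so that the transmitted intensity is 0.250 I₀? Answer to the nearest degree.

Unpolarized light through the first polarizer → I₁ = ½ I₀, now polarized at 12°.
Need I₂/I₀ = 0.25, so cos²(θ − 12°) = 0.25 / 0.5 = 0.5.
θ − 12° = arccos(√0.5) = 45.0°, giving θ ≈ 12 + 45.0 = 57.0°.

θ ≈ 57°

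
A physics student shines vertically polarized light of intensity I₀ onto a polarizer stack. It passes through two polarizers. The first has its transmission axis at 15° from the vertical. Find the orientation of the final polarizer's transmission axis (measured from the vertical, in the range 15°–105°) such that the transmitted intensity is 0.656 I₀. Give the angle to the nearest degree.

θ ≈ 48°

I₁ = I₀ cos²(15° − 0°) = I₀ cos²(15°) = 0.933 I₀.
Need I₂/I₀ = 0.656, so cos²(θ − 15°) = 0.656 / 0.933 = 0.7031.
θ − 15° = arccos(√0.7031) = 33.0°, giving θ ≈ 15 + 33.0 = 48.0°.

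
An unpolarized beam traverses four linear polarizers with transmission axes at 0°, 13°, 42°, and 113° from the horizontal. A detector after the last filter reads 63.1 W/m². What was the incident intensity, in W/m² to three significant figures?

I₀ ≈ 1640 W/m²

Unpolarized light through the first polarizer → I₁ = ½ I₀, now polarized at 0°.
I₂ = I₁ cos²(13° − 0°) = 0.5 I₀ · cos²(13°) = 0.4747 I₀.
I₃ = I₂ cos²(42° − 13°) = 0.4747 I₀ · cos²(29°) = 0.3631 I₀.
I₄ = I₃ cos²(113° − 42°) = 0.3631 I₀ · cos²(71°) = 0.03849 I₀.
So 63.1 W/m² = 0.03849 I₀, giving I₀ = 63.1/0.03849 = 1639 W/m².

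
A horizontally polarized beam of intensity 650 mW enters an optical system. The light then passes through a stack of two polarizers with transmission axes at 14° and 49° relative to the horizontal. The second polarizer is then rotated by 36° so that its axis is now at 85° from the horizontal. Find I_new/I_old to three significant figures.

Before rotation:
I₁ = I₀ cos²(14° − 0°) = I₀ cos²(14°) = 0.9415 I₀.
I₂ = I₁ cos²(49° − 14°) = 0.9415 I₀ · cos²(35°) = 0.6317 I₀.
After rotation:
I₁ = I₀ cos²(14° − 0°) = I₀ cos²(14°) = 0.9415 I₀.
I₂ = I₁ cos²(85° − 14°) = 0.9415 I₀ · cos²(71°) = 0.09979 I₀.
Ratio = 0.09979 / 0.6317 = 0.158.

I_new/I_old ≈ 0.158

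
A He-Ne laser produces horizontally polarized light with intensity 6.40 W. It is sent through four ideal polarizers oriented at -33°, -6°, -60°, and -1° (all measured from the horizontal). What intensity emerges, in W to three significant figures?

By Malus's law, I₁ = 6.40 W · cos²(33°) = 4.502 W.
I₂ = I₁ · cos²(27°) = 4.502 · 0.7939 = 3.574 W.
I₃ = I₂ · cos²(54°) = 3.574 · 0.3455 = 1.235 W.
I₄ = I₃ · cos²(59°) = 1.235 · 0.2653 = 0.3275 W.

I ≈ 0.328 W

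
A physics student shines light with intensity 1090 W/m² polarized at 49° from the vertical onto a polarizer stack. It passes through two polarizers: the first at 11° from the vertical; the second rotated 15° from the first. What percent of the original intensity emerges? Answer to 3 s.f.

≈ 57.9%

I₁ = 1090 W/m² · cos²(38°) = 676.8 W/m².
I₂ = I₁ · cos²(15°) = 676.8 · 0.933 = 631.5 W/m².
That is 57.94% of the incident intensity.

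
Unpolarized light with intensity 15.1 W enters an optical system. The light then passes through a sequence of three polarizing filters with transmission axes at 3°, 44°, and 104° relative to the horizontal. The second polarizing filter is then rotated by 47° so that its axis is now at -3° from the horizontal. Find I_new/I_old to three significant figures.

Before rotation:
Unpolarized light through the first polarizer → I₁ = ½ I₀, now polarized at 3°.
I₂ = I₁ cos²(44° − 3°) = 0.5 I₀ · cos²(41°) = 0.2848 I₀.
I₃ = I₂ cos²(104° − 44°) = 0.2848 I₀ · cos²(60°) = 0.0712 I₀.
After rotation:
Unpolarized light through the first polarizer → I₁ = ½ I₀, now polarized at 3°.
I₂ = I₁ cos²(-3° − 3°) = 0.5 I₀ · cos²(6°) = 0.4945 I₀.
Angle between axes 2 and 3: 73°. I₃ = 0.4945 I₀ · cos²(73°) = 0.04227 I₀.
Ratio = 0.04227 / 0.0712 = 0.5937.

I_new/I_old ≈ 0.594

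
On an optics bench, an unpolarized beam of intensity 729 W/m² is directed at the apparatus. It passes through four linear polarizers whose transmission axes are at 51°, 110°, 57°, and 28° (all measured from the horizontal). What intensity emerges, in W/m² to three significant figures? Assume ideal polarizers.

I ≈ 26.8 W/m²

Unpolarized light through the first polarizer → I₁ = 729 W/m²/2 = 364.5 W/m², polarized at 51°.
I₂ = I₁ · cos²(59°) = 364.5 · 0.2653 = 96.69 W/m².
I₃ = I₂ · cos²(53°) = 96.69 · 0.3622 = 35.02 W/m².
I₄ = I₃ · cos²(29°) = 35.02 · 0.765 = 26.79 W/m².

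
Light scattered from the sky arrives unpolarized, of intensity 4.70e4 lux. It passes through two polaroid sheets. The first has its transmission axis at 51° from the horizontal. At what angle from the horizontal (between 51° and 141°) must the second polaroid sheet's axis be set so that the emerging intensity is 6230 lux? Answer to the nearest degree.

θ ≈ 110°

Unpolarized light through the first polarizer → I₁ = ½ I₀, now polarized at 51°.
Target fraction: 6230 / 4.70e4 lux = 0.1326 of I₀.
Need I₂/I₀ = 0.1326, so cos²(θ − 51°) = 0.1326 / 0.5 = 0.2651.
θ − 51° = arccos(√0.2651) = 59.0°, giving θ ≈ 51 + 59.0 = 110.0°.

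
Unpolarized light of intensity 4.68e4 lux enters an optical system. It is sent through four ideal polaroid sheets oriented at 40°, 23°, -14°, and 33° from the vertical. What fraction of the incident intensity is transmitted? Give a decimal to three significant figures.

Unpolarized light through the first polarizer → I₁ = 4.68e4 lux/2 = 2.34e+04 lux, polarized at 40°.
I₂ = I₁ · cos²(17°) = 2.34e+04 · 0.9145 = 2.14e+04 lux.
I₃ = I₂ · cos²(37°) = 2.14e+04 · 0.6378 = 1.365e+04 lux.
I₄ = I₃ · cos²(47°) = 1.365e+04 · 0.4651 = 6349 lux.
Transmitted fraction = 0.1357.

I/I₀ ≈ 0.136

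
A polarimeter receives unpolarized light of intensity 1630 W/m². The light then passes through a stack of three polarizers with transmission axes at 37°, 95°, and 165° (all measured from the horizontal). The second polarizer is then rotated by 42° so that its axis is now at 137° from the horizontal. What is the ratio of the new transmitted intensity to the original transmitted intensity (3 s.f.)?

I_new/I_old ≈ 0.716

Before rotation:
Unpolarized light through the first polarizer → I₁ = ½ I₀, now polarized at 37°.
I₂ = I₁ cos²(95° − 37°) = 0.5 I₀ · cos²(58°) = 0.1404 I₀.
I₃ = I₂ cos²(165° − 95°) = 0.1404 I₀ · cos²(70°) = 0.01642 I₀.
After rotation:
Unpolarized light through the first polarizer → I₁ = ½ I₀, now polarized at 37°.
Angle between axes 1 and 2: 80°. I₂ = 0.5 I₀ · cos²(80°) = 0.01508 I₀.
I₃ = I₂ cos²(165° − 137°) = 0.01508 I₀ · cos²(28°) = 0.01175 I₀.
Ratio = 0.01175 / 0.01642 = 0.7156.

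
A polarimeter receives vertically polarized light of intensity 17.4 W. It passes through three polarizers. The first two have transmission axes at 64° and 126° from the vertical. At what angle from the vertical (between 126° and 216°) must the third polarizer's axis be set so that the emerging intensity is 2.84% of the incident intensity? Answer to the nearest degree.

By Malus's law, I₁ = I₀ cos²(64° − 0°) = I₀ cos²(64°) = 0.1922 I₀.
I₂ = I₁ cos²(126° − 64°) = 0.1922 I₀ · cos²(62°) = 0.04235 I₀.
Need I₃/I₀ = 0.0284, so cos²(θ − 126°) = 0.0284 / 0.04235 = 0.6705.
θ − 126° = arccos(√0.6705) = 35.0°, giving θ ≈ 126 + 35.0 = 161.0°.

θ ≈ 161°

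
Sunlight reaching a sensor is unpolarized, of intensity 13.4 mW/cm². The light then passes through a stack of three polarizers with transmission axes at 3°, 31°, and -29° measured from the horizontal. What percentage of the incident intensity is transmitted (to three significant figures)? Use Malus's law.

Unpolarized light through the first polarizer → I₁ = 13.4 mW/cm²/2 = 6.7 mW/cm², polarized at 3°.
I₂ = I₁ · cos²(28°) = 6.7 · 0.7796 = 5.223 mW/cm².
I₃ = I₂ · cos²(60°) = 5.223 · 0.25 = 1.306 mW/cm².
That is 9.745% of the incident intensity.

≈ 9.74%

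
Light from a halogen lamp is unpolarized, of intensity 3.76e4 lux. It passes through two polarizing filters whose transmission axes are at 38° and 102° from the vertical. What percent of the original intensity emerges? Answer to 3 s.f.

≈ 9.61%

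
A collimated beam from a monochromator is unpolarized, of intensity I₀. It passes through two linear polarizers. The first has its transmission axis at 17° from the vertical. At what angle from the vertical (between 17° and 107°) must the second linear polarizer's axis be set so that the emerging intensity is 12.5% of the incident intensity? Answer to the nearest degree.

θ ≈ 77°

Unpolarized light through the first polarizer → I₁ = ½ I₀, now polarized at 17°.
Need I₂/I₀ = 0.125, so cos²(θ − 17°) = 0.125 / 0.5 = 0.25.
θ − 17° = arccos(√0.25) = 60.0°, giving θ ≈ 17 + 60.0 = 77.0°.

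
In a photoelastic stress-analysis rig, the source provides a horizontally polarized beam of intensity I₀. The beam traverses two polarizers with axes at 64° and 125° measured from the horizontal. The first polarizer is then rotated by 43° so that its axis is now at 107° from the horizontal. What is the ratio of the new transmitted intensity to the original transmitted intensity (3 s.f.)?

Before rotation:
I₁ = I₀ cos²(64° − 0°) = I₀ cos²(64°) = 0.1922 I₀.
I₂ = I₁ cos²(125° − 64°) = 0.1922 I₀ · cos²(61°) = 0.04517 I₀.
After rotation:
I₁ = I₀ cos²(107° − 0°) = I₀ cos²(73°) = 0.08548 I₀.
I₂ = I₁ cos²(125° − 107°) = 0.08548 I₀ · cos²(18°) = 0.07732 I₀.
Ratio = 0.07732 / 0.04517 = 1.712.

I_new/I_old ≈ 1.71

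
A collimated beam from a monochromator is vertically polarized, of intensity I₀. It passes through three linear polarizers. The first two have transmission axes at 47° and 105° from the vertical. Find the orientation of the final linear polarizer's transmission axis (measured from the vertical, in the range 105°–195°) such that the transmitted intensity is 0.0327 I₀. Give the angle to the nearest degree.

θ ≈ 165°

By Malus's law, I₁ = I₀ cos²(47° − 0°) = I₀ cos²(47°) = 0.4651 I₀.
I₂ = I₁ cos²(105° − 47°) = 0.4651 I₀ · cos²(58°) = 0.1306 I₀.
Need I₃/I₀ = 0.0327, so cos²(θ − 105°) = 0.0327 / 0.1306 = 0.2504.
θ − 105° = arccos(√0.2504) = 60.0°, giving θ ≈ 105 + 60.0 = 165.0°.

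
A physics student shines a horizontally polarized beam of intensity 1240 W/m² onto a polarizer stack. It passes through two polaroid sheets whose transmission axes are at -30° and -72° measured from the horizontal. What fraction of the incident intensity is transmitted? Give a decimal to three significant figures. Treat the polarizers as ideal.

By Malus's law, I₁ = 1240 W/m² · cos²(30°) = 930 W/m².
I₂ = I₁ · cos²(42°) = 930 · 0.5523 = 513.6 W/m².
Transmitted fraction = 0.4142.

I/I₀ ≈ 0.414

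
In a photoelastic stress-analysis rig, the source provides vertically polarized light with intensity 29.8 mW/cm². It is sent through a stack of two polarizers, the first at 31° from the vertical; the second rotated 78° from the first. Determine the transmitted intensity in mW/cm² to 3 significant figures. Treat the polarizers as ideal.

I ≈ 0.946 mW/cm²

By Malus's law, I₁ = 29.8 mW/cm² · cos²(31°) = 21.9 mW/cm².
I₂ = I₁ · cos²(78°) = 21.9 · 0.04323 = 0.9465 mW/cm².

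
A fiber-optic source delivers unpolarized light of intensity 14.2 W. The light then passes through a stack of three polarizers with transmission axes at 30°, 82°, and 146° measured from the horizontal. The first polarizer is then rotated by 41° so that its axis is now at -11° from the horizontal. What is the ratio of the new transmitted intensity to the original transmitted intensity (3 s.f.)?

I_new/I_old ≈ 0.00723

Before rotation:
Unpolarized light through the first polarizer → I₁ = ½ I₀, now polarized at 30°.
I₂ = I₁ cos²(82° − 30°) = 0.5 I₀ · cos²(52°) = 0.1895 I₀.
I₃ = I₂ cos²(146° − 82°) = 0.1895 I₀ · cos²(64°) = 0.03642 I₀.
After rotation:
Unpolarized light through the first polarizer → I₁ = ½ I₀, now polarized at -11°.
Angle between axes 1 and 2: 87°. I₂ = 0.5 I₀ · cos²(87°) = 0.00137 I₀.
I₃ = I₂ cos²(146° − 82°) = 0.00137 I₀ · cos²(64°) = 0.0002632 I₀.
Ratio = 0.0002632 / 0.03642 = 0.007226.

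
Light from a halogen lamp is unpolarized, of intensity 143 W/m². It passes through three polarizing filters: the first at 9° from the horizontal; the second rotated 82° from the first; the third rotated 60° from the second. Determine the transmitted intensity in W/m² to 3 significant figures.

I ≈ 0.346 W/m²

Unpolarized light through the first polarizer → I₁ = 143 W/m²/2 = 71.5 W/m², polarized at 9°.
I₂ = I₁ · cos²(82°) = 71.5 · 0.01937 = 1.385 W/m².
I₃ = I₂ · cos²(60°) = 1.385 · 0.25 = 0.3462 W/m².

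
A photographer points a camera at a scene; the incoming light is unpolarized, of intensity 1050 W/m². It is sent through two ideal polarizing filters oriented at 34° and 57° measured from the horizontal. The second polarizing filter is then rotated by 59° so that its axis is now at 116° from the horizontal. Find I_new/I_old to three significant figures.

I_new/I_old ≈ 0.0229

Before rotation:
Unpolarized light through the first polarizer → I₁ = ½ I₀, now polarized at 34°.
I₂ = I₁ cos²(57° − 34°) = 0.5 I₀ · cos²(23°) = 0.4237 I₀.
After rotation:
Unpolarized light through the first polarizer → I₁ = ½ I₀, now polarized at 34°.
I₂ = I₁ cos²(116° − 34°) = 0.5 I₀ · cos²(82°) = 0.009685 I₀.
Ratio = 0.009685 / 0.4237 = 0.02286.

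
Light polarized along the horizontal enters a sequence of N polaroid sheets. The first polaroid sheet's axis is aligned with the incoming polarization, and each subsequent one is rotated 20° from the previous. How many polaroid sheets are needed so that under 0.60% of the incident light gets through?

First polarizer is aligned with the polarization: full transmission.
Each further stage multiplies by cos²(20°) = 0.883.
After N polarizers: T = 0.883^(N−1). Require T < 0.0060 ⇒ N−1 > ln(0.0060)/ln(0.883) = 41.12, so N−1 ≥ 42 and N = 43.
Check: N=43 gives T = 0.00538 < 0.0060; N=42 gives T = 0.006093.

N = 43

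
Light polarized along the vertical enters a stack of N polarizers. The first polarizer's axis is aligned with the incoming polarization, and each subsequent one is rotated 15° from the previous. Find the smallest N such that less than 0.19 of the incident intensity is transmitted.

N = 25

First polarizer is aligned with the polarization: full transmission.
Each further stage multiplies by cos²(15°) = 0.933.
After N polarizers: T = 0.933^(N−1). Require T < 0.19 ⇒ N−1 > ln(0.19)/ln(0.933) = 23.95, so N−1 ≥ 24 and N = 25.
Check: N=25 gives T = 0.1894 < 0.19; N=24 gives T = 0.203.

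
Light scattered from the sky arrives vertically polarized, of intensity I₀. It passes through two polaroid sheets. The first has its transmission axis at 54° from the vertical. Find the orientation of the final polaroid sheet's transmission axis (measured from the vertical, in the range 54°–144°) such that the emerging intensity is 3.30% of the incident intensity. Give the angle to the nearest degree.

θ ≈ 126°

By Malus's law, I₁ = I₀ cos²(54° − 0°) = I₀ cos²(54°) = 0.3455 I₀.
Need I₂/I₀ = 0.033, so cos²(θ − 54°) = 0.033 / 0.3455 = 0.09552.
θ − 54° = arccos(√0.09552) = 72.0°, giving θ ≈ 54 + 72.0 = 126.0°.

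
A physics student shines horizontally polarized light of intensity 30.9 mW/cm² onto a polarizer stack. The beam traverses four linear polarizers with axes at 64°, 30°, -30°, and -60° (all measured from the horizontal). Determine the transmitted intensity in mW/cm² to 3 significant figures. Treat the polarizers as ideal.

By Malus's law, I₁ = 30.9 mW/cm² · cos²(64°) = 5.938 mW/cm².
I₂ = I₁ · cos²(34°) = 5.938 · 0.6873 = 4.081 mW/cm².
I₃ = I₂ · cos²(60°) = 4.081 · 0.25 = 1.02 mW/cm².
I₄ = I₃ · cos²(30°) = 1.02 · 0.75 = 0.7652 mW/cm².

I ≈ 0.765 mW/cm²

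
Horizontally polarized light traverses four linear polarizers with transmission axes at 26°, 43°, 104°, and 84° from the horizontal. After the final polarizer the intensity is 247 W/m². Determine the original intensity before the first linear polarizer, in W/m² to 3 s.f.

I₁ = I₀ cos²(26° − 0°) = I₀ cos²(26°) = 0.8078 I₀.
I₂ = I₁ cos²(43° − 26°) = 0.8078 I₀ · cos²(17°) = 0.7388 I₀.
I₃ = I₂ cos²(104° − 43°) = 0.7388 I₀ · cos²(61°) = 0.1736 I₀.
I₄ = I₃ cos²(84° − 104°) = 0.1736 I₀ · cos²(20°) = 0.1533 I₀.
So 247 W/m² = 0.1533 I₀, giving I₀ = 247/0.1533 = 1611 W/m².

I₀ ≈ 1610 W/m²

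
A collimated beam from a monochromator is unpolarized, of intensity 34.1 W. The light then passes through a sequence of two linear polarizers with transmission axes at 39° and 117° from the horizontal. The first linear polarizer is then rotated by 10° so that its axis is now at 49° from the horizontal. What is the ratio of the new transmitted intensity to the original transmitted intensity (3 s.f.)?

I_new/I_old ≈ 3.25

Before rotation:
Unpolarized light through the first polarizer → I₁ = ½ I₀, now polarized at 39°.
I₂ = I₁ cos²(117° − 39°) = 0.5 I₀ · cos²(78°) = 0.02161 I₀.
After rotation:
Unpolarized light through the first polarizer → I₁ = ½ I₀, now polarized at 49°.
I₂ = I₁ cos²(117° − 49°) = 0.5 I₀ · cos²(68°) = 0.07017 I₀.
Ratio = 0.07017 / 0.02161 = 3.246.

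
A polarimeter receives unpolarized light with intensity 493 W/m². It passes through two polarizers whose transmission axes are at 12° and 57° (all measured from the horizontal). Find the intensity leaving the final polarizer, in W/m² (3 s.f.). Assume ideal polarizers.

Unpolarized light through the first polarizer → I₁ = 493 W/m²/2 = 246.5 W/m², polarized at 12°.
I₂ = I₁ · cos²(45°) = 246.5 · 0.5 = 123.3 W/m².

I ≈ 123 W/m²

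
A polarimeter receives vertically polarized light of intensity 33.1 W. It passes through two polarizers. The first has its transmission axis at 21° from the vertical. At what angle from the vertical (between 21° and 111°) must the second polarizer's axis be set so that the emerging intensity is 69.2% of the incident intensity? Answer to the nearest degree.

θ ≈ 48°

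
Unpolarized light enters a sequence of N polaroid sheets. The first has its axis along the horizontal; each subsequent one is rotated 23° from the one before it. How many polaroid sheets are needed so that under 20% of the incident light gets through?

N = 7

First polarizer halves the unpolarized light: factor 1/2.
Each further stage multiplies by cos²(23°) = 0.8473.
After N polarizers: T = 0.5·0.8473^(N−1). Require T < 0.20 ⇒ N−1 > ln(0.20/0.5)/ln(0.8473) = 5.53, so N−1 ≥ 6 and N = 7.
Check: N=7 gives T = 0.185 < 0.20; N=6 gives T = 0.2184.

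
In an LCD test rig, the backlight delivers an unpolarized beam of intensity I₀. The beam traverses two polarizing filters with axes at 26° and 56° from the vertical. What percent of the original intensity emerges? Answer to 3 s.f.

Unpolarized light through the first polarizer → I₁ = ½ I₀, now polarized at 26°.
I₂ = I₁ cos²(56° − 26°) = 0.5 I₀ · cos²(30°) = 0.375 I₀.
That is 37.5% of the incident intensity.

≈ 37.5%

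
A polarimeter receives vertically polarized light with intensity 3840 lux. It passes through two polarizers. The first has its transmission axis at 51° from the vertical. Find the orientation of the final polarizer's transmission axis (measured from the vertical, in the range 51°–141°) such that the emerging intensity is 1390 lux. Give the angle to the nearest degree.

I₁ = I₀ cos²(51° − 0°) = I₀ cos²(51°) = 0.396 I₀.
Target fraction: 1390 / 3840 lux = 0.362 of I₀.
Need I₂/I₀ = 0.362, so cos²(θ − 51°) = 0.362 / 0.396 = 0.914.
θ − 51° = arccos(√0.914) = 17.1°, giving θ ≈ 51 + 17.1 = 68.1°.

θ ≈ 68°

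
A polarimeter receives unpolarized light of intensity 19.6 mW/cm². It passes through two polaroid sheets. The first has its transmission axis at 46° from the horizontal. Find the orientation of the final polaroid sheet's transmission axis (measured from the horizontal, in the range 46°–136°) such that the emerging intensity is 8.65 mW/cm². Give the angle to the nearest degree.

θ ≈ 66°

Unpolarized light through the first polarizer → I₁ = ½ I₀, now polarized at 46°.
Target fraction: 8.65 / 19.6 mW/cm² = 0.4413 of I₀.
Need I₂/I₀ = 0.4413, so cos²(θ − 46°) = 0.4413 / 0.5 = 0.8827.
θ − 46° = arccos(√0.8827) = 20.0°, giving θ ≈ 46 + 20.0 = 66.0°.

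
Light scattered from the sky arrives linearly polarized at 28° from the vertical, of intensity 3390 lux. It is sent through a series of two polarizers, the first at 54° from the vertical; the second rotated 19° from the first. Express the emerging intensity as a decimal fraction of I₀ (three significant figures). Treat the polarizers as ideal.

I₁ = 3390 lux · cos²(26°) = 2739 lux.
I₂ = I₁ · cos²(19°) = 2739 · 0.894 = 2448 lux.
Transmitted fraction = 0.7222.

I/I₀ ≈ 0.722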